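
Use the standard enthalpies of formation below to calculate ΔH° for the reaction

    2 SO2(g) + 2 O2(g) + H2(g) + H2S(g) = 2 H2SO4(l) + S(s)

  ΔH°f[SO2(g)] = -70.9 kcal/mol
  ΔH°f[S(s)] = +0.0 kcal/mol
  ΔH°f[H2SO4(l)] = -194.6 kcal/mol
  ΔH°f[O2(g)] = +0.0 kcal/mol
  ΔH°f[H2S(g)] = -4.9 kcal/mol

ΔH° = -242.5 kcal/mol

ΔH°rxn = Σ nΔHf°(products) − Σ nΔHf°(reactants).
Products: 2·(-194.6) + 1·(+0.0) = -389.2
Reactants: 2·(-70.9) + 2·(+0.0) + 1·(+0.0) + 1·(-4.9) = -146.7
ΔH° = (-389.2) − (-146.7) = -242.5 kcal/mol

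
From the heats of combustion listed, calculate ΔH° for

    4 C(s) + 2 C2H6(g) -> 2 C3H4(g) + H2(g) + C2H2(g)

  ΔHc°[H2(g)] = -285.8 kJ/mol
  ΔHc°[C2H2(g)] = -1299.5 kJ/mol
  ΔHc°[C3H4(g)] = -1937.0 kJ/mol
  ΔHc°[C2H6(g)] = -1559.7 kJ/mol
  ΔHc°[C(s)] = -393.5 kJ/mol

ΔH° = 765.9 kJ/mol

With combustion enthalpies, reactants minus products:
= [4·(-393.5) + 2·(-1559.7)] − [2·(-1937.0) + 1·(-285.8) + 1·(-1299.5)]
= 765.9 kJ/mol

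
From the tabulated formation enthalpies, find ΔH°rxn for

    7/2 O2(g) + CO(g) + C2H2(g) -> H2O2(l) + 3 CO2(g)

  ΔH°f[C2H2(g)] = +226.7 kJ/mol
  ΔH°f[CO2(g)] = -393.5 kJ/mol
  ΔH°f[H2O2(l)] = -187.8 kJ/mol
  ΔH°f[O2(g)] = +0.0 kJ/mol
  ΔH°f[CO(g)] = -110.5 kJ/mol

Products: 1·(-187.8) + 3·(-393.5) = -1368.3
Reactants: 7/2·(+0.0) + 1·(-110.5) + 1·(+226.7) = +116.2
ΔH°rxn = (-1368.3) − (+116.2) = -1484.5 kJ/mol

ΔH°rxn = -1484.5 kJ/mol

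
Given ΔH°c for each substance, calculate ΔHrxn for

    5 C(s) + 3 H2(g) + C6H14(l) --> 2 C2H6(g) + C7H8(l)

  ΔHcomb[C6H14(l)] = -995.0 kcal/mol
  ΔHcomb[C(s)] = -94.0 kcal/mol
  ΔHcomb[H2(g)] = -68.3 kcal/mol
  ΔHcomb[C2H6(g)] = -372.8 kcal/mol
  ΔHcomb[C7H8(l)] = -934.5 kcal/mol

Using ΔH = Σ nΔHc°(reactants) − Σ nΔHc°(products):
= [5·(-94.0) + 3·(-68.3) + 1·(-995.0)] − [2·(-372.8) + 1·(-934.5)]
= 10.2 kcal/mol

ΔHrxn = 10.2 kcal/mol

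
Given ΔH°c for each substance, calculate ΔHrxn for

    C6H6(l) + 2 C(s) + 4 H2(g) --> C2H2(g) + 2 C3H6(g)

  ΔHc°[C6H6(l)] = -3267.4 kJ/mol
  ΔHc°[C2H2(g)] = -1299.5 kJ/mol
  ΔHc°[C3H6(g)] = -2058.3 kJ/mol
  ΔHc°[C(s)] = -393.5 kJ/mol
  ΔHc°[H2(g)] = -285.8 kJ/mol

ΔHrxn = 218.5 kJ/mol

With combustion enthalpies, reactants minus products:
= [1·(-3267.4) + 2·(-393.5) + 4·(-285.8)] − [1·(-1299.5) + 2·(-2058.3)]
= 218.5 kJ/mol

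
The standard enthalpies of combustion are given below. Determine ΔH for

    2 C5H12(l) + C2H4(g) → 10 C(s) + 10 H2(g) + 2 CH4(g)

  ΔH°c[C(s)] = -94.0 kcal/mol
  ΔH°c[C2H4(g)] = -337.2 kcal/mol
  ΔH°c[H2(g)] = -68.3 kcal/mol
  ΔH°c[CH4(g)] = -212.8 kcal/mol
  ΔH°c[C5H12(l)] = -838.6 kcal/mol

ΔH = 34.2 kcal/mol

With combustion enthalpies, reactants minus products:
= [2·(-838.6) + 1·(-337.2)] − [10·(-94.0) + 10·(-68.3) + 2·(-212.8)]
= 34.2 kcal/mol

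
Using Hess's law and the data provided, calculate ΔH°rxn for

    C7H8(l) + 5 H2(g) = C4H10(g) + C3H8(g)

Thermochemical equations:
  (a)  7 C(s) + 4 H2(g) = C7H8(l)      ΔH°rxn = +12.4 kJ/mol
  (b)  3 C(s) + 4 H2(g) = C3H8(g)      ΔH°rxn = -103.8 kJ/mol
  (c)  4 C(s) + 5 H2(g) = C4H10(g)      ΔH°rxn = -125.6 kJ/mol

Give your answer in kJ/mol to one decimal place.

ΔH°rxn = -241.8 kJ/mol

(a) reversed (C7H8(l) must end up as a reactant): -12.4 kJ/mol
(b) as written (C3H8(g) already on the product side): -103.8 kJ/mol
(c) as written (C4H10(g) already on the product side): -125.6 kJ/mol
Summing the manipulated equations, ΔH°rxn = (-12.4) + (-103.8) + (-125.6) = -241.8 kJ/mol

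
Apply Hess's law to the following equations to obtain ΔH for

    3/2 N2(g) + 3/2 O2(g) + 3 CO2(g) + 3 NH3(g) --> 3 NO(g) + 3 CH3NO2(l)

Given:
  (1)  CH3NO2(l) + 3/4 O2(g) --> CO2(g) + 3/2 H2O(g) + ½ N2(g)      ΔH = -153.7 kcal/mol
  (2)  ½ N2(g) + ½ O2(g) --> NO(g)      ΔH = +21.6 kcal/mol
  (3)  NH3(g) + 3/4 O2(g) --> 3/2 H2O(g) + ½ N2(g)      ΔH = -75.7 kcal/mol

ΔH = 298.8 kcal/mol

(1) reversed and × 3 (reverse to put CH3NO2(l) on the product side; scale by 3 for the 3 CH3NO2(l)): (-3)·(-153.7) = +461.1 kcal/mol
(2) × 3 (scale by 3 for the 3 NO(g)): (3)·(+21.6) = +64.8 kcal/mol
(3) × 3 (×3 to match 3 NH3(g) in the target): (3)·(-75.7) = -227.1 kcal/mol
ΔH = (+461.1) + (+64.8) + (-227.1) = 298.8 kcal/mol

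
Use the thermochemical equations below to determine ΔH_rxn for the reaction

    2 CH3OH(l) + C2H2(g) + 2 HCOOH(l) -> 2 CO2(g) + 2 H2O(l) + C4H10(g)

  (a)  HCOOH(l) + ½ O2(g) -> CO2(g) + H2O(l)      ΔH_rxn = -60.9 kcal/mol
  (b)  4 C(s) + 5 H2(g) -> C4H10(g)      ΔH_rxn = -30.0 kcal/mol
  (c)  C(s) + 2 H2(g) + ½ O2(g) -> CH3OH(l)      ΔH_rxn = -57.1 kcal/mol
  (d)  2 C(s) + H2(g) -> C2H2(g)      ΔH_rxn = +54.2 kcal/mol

(a) × 2 (×2 to match 2 HCOOH(l) in the target): (2)·(-60.9) = -121.8 kcal/mol
(b) as written (C4H10(g) already on the product side): -30.0 kcal/mol
(c) reversed and × 2 (reverse to put CH3OH(l) on the reactant side; ×2 to match 2 CH3OH(l) in the target): (-2)·(-57.1) = +114.2 kcal/mol
(d) reversed (C2H2(g) must end up as a reactant): -54.2 kcal/mol
Since enthalpy is a state function, ΔH_rxn = (2)·(-60.9) + (1)·(-30.0) + (-2)·(-57.1) + (-1)·(+54.2) = -91.8 kcal/mol

ΔH_rxn = -91.8 kcal/mol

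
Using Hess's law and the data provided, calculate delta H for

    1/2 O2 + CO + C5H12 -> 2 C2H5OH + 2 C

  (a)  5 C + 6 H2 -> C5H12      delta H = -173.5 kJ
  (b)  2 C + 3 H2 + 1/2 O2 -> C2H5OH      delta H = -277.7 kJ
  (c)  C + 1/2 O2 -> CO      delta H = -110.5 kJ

delta H = -271.4 kJ

(a) reversed: +173.5 kJ
(b) × 2: (2)·(-277.7) = -555.4 kJ
(c) reversed: +110.5 kJ
delta H = (-1)·(-173.5) + (2)·(-277.7) + (-1)·(-110.5) = -271.4 kJ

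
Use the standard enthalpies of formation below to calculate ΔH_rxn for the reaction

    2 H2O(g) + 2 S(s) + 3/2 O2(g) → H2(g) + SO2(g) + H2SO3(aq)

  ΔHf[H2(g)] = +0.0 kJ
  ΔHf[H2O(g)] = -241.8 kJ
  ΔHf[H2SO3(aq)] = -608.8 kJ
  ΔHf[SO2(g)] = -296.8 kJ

ΔH_rxn = -422.0 kJ

Products: 1·(+0.0) + 1·(-296.8) + 1·(-608.8) = -905.6
Reactants: 2·(-241.8) + 2·(+0.0) + 3/2·(+0.0) = -483.6
ΔH_rxn = (-905.6) − (-483.6) = -422.0 kJ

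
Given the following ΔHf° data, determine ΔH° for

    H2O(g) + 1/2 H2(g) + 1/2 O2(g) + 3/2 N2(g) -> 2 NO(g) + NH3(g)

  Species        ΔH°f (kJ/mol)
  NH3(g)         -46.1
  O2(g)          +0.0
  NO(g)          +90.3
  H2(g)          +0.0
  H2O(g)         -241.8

ΔH° = 376.3 kJ/mol

ΔH°rxn = Σ nΔHf°(products) − Σ nΔHf°(reactants).
Products: 2·(+90.3) + 1·(-46.1) = +134.5
Reactants: 1·(-241.8) + 1/2·(+0.0) + 1/2·(+0.0) + 3/2·(+0.0) = -241.8
ΔH° = (+134.5) − (-241.8) = 376.3 kJ/mol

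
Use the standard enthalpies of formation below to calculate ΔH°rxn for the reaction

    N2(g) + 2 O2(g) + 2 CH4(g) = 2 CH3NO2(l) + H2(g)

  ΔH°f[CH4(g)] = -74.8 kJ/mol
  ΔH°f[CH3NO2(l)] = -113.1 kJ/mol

ΔH°rxn = -76.6 kJ/mol

Products: 2·(-113.1) + 1·(+0.0) = -226.2
Reactants: 1·(+0.0) + 2·(+0.0) + 2·(-74.8) = -149.6
ΔH°rxn = (-226.2) − (-149.6) = -76.6 kJ/mol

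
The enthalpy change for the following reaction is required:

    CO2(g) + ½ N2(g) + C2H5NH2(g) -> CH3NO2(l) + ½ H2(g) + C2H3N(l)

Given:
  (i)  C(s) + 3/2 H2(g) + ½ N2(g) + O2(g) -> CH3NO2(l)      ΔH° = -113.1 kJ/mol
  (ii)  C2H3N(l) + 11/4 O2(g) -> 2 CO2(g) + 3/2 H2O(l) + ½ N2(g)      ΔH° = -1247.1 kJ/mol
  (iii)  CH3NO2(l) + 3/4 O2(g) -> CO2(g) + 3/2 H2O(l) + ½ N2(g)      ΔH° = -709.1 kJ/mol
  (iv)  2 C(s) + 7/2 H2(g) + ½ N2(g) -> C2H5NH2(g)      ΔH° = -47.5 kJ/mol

ΔH° = 359.3 kJ/mol

(i) × 2: (2)·(-113.1) = -226.2 kJ/mol
(ii) reversed (C2H3N(l) must end up as a product): +1247.1 kJ/mol
(iii) as written: -709.1 kJ/mol
(iv) reversed (C2H5NH2(g) must end up as a reactant): +47.5 kJ/mol
ΔH° = (-226.2) + (+1247.1) + (-709.1) + (+47.5) = 359.3 kJ/mol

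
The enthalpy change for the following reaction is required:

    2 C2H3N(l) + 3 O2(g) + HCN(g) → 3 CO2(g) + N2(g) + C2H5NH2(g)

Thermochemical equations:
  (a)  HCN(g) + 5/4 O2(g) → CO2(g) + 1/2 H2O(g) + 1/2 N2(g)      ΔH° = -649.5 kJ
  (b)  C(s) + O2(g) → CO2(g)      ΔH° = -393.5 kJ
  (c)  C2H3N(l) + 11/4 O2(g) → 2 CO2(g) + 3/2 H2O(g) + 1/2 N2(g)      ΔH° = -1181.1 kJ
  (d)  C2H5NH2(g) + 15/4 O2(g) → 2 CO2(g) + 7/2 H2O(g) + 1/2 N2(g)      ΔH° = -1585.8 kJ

(a) as written: -649.5 kJ
(b): not needed.
(c) × 2: (2)·(-1181.1) = -2362.2 kJ
(d) reversed: +1585.8 kJ
By Hess's law, ΔH° = (-649.5) + (-2362.2) + (+1585.8) = -1425.9 kJ

ΔH° = -1425.9 kJ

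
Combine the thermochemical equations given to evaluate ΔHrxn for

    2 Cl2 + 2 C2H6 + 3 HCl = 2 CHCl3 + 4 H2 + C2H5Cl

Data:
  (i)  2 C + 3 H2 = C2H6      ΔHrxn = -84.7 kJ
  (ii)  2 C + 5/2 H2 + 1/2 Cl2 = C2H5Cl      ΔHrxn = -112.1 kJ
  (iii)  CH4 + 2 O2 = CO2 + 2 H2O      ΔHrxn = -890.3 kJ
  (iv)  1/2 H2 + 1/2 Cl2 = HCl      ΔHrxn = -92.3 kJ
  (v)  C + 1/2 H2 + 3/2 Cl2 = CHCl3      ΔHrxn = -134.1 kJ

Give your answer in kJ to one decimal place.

(i) reversed and × 2 (C2H6 must end up as a reactant; ×2 to match 2 C2H6 in the target): (-2)·(-84.7) = +169.4 kJ
(ii) as written (C2H5Cl already on the product side): -112.1 kJ
(iii): not needed (O2 appears nowhere else).
(iv) reversed and × 3 (HCl must end up as a reactant; ×3 to match 3 HCl in the target): (-3)·(-92.3) = +276.9 kJ
(v) × 2 (×2 to match 2 CHCl3 in the target): (2)·(-134.1) = -268.2 kJ
By Hess's law, ΔHrxn = (-2)·(-84.7) + (1)·(-112.1) + (-3)·(-92.3) + (2)·(-134.1) = 66.0 kJ

ΔHrxn = 66.0 kJ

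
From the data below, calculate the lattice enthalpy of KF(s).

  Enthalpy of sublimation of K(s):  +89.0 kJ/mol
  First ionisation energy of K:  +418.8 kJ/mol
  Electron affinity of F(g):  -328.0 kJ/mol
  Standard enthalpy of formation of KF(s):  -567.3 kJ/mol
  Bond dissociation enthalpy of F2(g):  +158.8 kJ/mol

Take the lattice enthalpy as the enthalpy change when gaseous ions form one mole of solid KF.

U = -826.5 kJ/mol

ΔHf° = 1·ΔHsub + 1·(ΣIE) + 1/2·D(F2) + 1·EA + U
-567.3 = 1·(+89.0) + 1·(+418.8) + 1/2·(+158.8) + 1·(-328.0) + U
U = -567.3 − (+259.2) = -826.5 kJ/mol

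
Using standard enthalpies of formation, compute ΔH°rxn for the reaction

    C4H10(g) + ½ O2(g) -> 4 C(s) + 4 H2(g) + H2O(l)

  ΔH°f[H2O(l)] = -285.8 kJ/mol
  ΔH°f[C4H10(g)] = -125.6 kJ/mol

ΔH°rxn = Σ nΔHf°(products) − Σ nΔHf°(reactants).
Products: 4·(+0.0) + 4·(+0.0) + 1·(-285.8) = -285.8
Reactants: 1·(-125.6) + 1/2·(+0.0) = -125.6
ΔH°rxn = (-285.8) − (-125.6) = -160.2 kJ/mol

ΔH°rxn = -160.2 kJ/mol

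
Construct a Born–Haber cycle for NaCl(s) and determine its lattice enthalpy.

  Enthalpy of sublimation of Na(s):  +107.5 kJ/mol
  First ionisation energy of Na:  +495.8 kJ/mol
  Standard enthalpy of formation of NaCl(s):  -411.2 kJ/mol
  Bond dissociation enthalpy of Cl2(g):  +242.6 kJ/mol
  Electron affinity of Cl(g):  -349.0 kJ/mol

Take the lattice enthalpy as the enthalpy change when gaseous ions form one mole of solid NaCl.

ΔHf° = 1·ΔHsub + 1·(ΣIE) + 1/2·D(Cl2) + 1·EA + U
-411.2 = 1·(+107.5) + 1·(+495.8) + 1/2·(+242.6) + 1·(-349.0) + U
U = -411.2 − (+375.6) = -786.8 kJ/mol

U = -786.8 kJ/mol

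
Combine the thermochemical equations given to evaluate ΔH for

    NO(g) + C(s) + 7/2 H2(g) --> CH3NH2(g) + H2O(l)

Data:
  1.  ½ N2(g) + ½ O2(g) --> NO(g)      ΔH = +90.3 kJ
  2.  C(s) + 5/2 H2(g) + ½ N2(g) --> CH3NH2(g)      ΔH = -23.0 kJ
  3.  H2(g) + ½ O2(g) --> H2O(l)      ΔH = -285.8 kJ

eq. 1 reversed: -90.3 kJ
eq. 2 as written: -23.0 kJ
eq. 3 as written: -285.8 kJ
Since enthalpy is a state function, ΔH = (-1)·(+90.3) + (1)·(-23.0) + (1)·(-285.8) = -399.1 kJ

ΔH = -399.1 kJ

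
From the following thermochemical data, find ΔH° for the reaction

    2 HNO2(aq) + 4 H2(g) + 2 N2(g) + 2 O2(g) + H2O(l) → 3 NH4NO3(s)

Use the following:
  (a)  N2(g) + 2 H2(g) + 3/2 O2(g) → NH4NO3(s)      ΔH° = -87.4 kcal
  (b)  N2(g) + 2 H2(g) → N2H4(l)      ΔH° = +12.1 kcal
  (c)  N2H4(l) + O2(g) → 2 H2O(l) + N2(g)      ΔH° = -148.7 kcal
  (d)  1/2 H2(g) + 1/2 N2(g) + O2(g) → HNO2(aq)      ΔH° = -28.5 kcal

ΔH° = -136.9 kcal

(a) × 3 (×3 to match 3 NH4NO3(s) in the target): (3)·(-87.4) = -262.2 kcal
(b) reversed and × 1/2: (-1/2)·(+12.1) = -6.05 kcal
(c) reversed and × 1/2 (reverse to put H2O(l) on the reactant side; ×1/2 to match 1 H2O(l) in the target): (-1/2)·(-148.7) = +74.35 kcal
(d) reversed and × 2 (reverse to put HNO2(aq) on the reactant side; ×2 to match 2 HNO2(aq) in the target): (-2)·(-28.5) = +57.0 kcal
Combining the equations, ΔH° = (-262.2) + (-6.05) + (+74.35) + (+57.0) = -136.9 kcal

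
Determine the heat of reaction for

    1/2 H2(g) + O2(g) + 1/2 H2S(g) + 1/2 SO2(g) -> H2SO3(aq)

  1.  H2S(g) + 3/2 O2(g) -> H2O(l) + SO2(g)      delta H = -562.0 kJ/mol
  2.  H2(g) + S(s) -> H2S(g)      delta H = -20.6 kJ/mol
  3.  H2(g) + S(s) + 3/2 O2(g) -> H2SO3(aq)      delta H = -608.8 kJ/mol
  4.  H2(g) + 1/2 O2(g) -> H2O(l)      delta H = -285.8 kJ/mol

eq. 1 reversed and × 1/2: (-1/2)·(-562.0) = +281.0 kJ/mol
eq. 2 reversed: +20.6 kJ/mol
eq. 3 as written: -608.8 kJ/mol
eq. 4 × 1/2: (1/2)·(-285.8) = -142.9 kJ/mol
delta H = (+281.0) + (+20.6) + (-608.8) + (-142.9) = -450.1 kJ/mol

delta H = -450.1 kJ/mol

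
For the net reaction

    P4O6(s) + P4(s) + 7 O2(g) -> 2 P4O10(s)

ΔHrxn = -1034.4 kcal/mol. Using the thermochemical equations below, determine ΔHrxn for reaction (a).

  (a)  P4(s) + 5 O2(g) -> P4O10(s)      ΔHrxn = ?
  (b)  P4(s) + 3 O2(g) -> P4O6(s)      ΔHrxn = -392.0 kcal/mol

(a) × 2 (scale by 2 for the 2 P4O10(s)): contributes 2·x
(b) reversed (P4O6(s) must end up as a reactant): +392.0 kcal/mol
-1034.4 = (+392.0) + 2·x
x = (-1034.4 − (+392.0)) / (2) = -713.2 kcal/mol

ΔHrxn = -713.2 kcal/mol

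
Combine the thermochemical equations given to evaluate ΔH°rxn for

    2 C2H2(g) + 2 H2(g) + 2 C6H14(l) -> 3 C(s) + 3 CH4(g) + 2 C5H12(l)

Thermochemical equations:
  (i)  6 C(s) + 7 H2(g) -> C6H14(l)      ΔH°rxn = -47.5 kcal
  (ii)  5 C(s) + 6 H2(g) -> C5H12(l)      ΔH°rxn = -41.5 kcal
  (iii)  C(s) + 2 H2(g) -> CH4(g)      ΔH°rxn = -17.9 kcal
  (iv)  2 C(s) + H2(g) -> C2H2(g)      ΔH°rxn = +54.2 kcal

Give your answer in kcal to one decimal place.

ΔH°rxn = -150.1 kcal

(i) reversed and × 2 (C6H14(l) must end up as a reactant; scale by 2 for the 2 C6H14(l)): (-2)·(-47.5) = +95.0 kcal
(ii) × 2 (×2 to match 2 C5H12(l) in the target): (2)·(-41.5) = -83.0 kcal
(iii) × 3 (scale by 3 for the 3 CH4(g)): (3)·(-17.9) = -53.7 kcal
(iv) reversed and × 2 (C2H2(g) must end up as a reactant; scale by 2 for the 2 C2H2(g)): (-2)·(+54.2) = -108.4 kcal
By Hess's law, ΔH°rxn = (-2)·(-47.5) + (2)·(-41.5) + (3)·(-17.9) + (-2)·(+54.2) = -150.1 kcal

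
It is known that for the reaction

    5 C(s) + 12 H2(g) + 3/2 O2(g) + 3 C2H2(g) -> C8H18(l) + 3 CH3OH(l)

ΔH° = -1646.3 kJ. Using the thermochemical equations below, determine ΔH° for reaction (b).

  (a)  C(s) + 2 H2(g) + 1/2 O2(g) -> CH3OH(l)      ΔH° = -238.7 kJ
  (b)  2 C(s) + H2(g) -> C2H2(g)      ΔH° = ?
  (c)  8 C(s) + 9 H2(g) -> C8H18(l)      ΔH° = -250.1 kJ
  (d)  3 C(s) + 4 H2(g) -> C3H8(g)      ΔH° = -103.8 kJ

ΔH° = 226.7 kJ

(a) × 3 (×3 to match 3 CH3OH(l) in the target): (3)·(-238.7) = -716.1 kJ
(b) reversed and × 3 (C2H2(g) must end up as a reactant; ×3 to match 3 C2H2(g) in the target): contributes −3·x
(c) as written (C8H18(l) already on the product side): -250.1 kJ
(d): not needed (C3H8(g) appears nowhere else).
-1646.3 = (-716.1) + (-250.1) − 3·x
x = (-1646.3 − (-966.2)) / (-3) = 226.7 kJ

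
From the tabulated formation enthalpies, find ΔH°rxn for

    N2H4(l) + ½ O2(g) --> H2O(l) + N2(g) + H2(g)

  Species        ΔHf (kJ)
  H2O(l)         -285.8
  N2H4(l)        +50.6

ΔH°rxn = -336.4 kJ

Products: 1·(-285.8) + 1·(+0.0) + 1·(+0.0) = -285.8
Reactants: 1·(+50.6) + 1/2·(+0.0) = +50.6
ΔH°rxn = (-285.8) − (+50.6) = -336.4 kJ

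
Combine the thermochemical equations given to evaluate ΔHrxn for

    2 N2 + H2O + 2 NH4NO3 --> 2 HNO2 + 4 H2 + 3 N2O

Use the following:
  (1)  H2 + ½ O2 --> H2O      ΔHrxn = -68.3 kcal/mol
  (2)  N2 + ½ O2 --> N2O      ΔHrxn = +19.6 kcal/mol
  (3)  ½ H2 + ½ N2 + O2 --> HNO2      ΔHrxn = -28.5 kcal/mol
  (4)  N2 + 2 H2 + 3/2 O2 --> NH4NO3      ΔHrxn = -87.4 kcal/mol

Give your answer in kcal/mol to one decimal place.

(1) reversed (reverse to put H2O on the reactant side): +68.3 kcal/mol
(2) × 3 (scale by 3 for the 3 N2O): (3)·(+19.6) = +58.8 kcal/mol
(3) × 2 (scale by 2 for the 2 HNO2): (2)·(-28.5) = -57.0 kcal/mol
(4) reversed and × 2 (NH4NO3 must end up as a reactant; ×2 to match 2 NH4NO3 in the target): (-2)·(-87.4) = +174.8 kcal/mol
Since enthalpy is a state function, ΔHrxn = (+68.3) + (+58.8) + (-57.0) + (+174.8) = 244.9 kcal/mol

ΔHrxn = 244.9 kcal/mol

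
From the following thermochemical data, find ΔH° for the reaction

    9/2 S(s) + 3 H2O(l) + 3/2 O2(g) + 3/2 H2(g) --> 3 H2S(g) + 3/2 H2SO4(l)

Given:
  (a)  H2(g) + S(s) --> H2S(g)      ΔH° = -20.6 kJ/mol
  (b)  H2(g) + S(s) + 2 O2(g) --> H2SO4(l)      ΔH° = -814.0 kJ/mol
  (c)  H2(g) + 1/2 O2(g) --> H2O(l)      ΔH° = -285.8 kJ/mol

ΔH° = -425.4 kJ/mol

(a) × 3: (3)·(-20.6) = -61.8 kJ/mol
(b) × 3/2: (3/2)·(-814.0) = -1221.0 kJ/mol
(c) reversed and × 3: (-3)·(-285.8) = +857.4 kJ/mol
Since enthalpy is a state function, ΔH° = (3)·(-20.6) + (3/2)·(-814.0) + (-3)·(-285.8) = -425.4 kJ/mol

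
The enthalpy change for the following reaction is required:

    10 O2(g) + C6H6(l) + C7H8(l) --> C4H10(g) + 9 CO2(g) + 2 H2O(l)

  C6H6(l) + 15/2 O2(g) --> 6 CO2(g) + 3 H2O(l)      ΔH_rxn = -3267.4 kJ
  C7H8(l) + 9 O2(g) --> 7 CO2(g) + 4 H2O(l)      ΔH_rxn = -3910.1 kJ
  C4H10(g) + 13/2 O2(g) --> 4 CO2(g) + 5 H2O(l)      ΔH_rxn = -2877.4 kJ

equation 1 as written: -3267.4 kJ
equation 2 as written: -3910.1 kJ
equation 3 reversed: +2877.4 kJ
ΔH_rxn = (-3267.4) + (-3910.1) + (+2877.4) = -4300.1 kJ

ΔH_rxn = -4300.1 kJ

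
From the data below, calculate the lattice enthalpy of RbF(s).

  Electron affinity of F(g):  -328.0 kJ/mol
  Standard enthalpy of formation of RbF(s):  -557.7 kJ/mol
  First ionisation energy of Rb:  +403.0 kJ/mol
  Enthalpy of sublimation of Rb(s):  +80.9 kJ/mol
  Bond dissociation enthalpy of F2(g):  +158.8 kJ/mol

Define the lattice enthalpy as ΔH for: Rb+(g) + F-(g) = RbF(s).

ΔHf° = 1·ΔHsub + 1·(ΣIE) + 1/2·D(F2) + 1·EA + U
-557.7 = 1·(+80.9) + 1·(+403.0) + 1/2·(+158.8) + 1·(-328.0) + U
U = -557.7 − (+235.3) = -793.0 kJ/mol

U = -793.0 kJ/mol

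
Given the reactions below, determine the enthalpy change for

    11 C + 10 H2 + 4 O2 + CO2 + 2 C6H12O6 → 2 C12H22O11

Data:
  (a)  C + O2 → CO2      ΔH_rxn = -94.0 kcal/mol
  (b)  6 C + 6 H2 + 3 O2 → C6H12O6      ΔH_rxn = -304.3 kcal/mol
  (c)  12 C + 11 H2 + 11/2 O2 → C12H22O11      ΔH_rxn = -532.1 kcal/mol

ΔH_rxn = -361.6 kcal/mol

(a) reversed: +94.0 kcal/mol
(b) reversed and × 2: (-2)·(-304.3) = +608.6 kcal/mol
(c) × 2: (2)·(-532.1) = -1064.2 kcal/mol
ΔH_rxn = (+94.0) + (+608.6) + (-1064.2) = -361.6 kcal/mol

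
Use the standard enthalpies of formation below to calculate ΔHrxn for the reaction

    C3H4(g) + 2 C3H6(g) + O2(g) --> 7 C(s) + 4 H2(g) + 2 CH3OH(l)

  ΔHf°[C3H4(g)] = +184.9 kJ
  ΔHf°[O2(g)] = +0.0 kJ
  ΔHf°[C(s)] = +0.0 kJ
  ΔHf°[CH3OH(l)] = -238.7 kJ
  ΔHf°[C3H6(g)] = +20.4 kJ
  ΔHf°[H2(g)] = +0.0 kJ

ΔHrxn = -703.1 kJ

ΔH°rxn = Σ nΔHf°(products) − Σ nΔHf°(reactants).
Products: 7·(+0.0) + 4·(+0.0) + 2·(-238.7) = -477.4
Reactants: 1·(+184.9) + 2·(+20.4) + 1·(+0.0) = +225.7
ΔHrxn = (-477.4) − (+225.7) = -703.1 kJ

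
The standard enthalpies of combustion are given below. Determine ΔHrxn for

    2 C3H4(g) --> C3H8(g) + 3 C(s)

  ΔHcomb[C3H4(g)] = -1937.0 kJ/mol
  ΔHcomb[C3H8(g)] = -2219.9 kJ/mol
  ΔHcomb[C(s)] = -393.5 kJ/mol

With combustion enthalpies, reactants minus products:
= [2·(-1937.0)] − [1·(-2219.9) + 3·(-393.5)]
= -473.6 kJ/mol

ΔHrxn = -473.6 kJ/mol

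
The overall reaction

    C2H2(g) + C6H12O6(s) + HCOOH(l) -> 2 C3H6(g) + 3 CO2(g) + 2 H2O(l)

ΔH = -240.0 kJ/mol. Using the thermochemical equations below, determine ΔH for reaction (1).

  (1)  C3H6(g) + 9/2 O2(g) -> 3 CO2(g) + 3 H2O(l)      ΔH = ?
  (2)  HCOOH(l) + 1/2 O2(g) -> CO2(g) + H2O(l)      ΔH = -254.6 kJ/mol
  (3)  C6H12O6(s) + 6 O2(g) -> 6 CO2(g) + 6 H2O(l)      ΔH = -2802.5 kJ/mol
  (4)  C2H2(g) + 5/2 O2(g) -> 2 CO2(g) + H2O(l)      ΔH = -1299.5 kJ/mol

(1) reversed and × 2: contributes −2·x
(2) as written: -254.6 kJ/mol
(3) as written: -2802.5 kJ/mol
(4) as written: -1299.5 kJ/mol
-240.0 = (-254.6) + (-2802.5) + (-1299.5) − 2·x
x = (-240.0 − (-4356.6)) / (-2) = -2058.3 kJ/mol

ΔH = -2058.3 kJ/mol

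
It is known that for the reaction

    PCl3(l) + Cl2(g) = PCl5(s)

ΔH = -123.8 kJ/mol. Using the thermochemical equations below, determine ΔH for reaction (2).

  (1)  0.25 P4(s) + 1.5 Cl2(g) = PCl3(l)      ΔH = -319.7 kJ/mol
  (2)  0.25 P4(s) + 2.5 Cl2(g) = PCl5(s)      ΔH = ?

ΔH = -443.5 kJ/mol

(1) reversed: +319.7 kJ/mol
(2) as written: contributes x
-123.8 = (+319.7) + x
x = (-123.8 − (+319.7)) / (1) = -443.5 kJ/mol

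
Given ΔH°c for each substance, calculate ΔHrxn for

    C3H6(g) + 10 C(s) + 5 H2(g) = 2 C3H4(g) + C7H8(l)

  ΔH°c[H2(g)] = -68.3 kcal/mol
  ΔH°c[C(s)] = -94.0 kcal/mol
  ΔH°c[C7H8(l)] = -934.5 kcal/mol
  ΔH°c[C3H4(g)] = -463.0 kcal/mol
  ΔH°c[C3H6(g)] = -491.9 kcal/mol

Using ΔH = Σ nΔHc°(reactants) − Σ nΔHc°(products):
= [1·(-491.9) + 10·(-94.0) + 5·(-68.3)] − [2·(-463.0) + 1·(-934.5)]
= 87.1 kcal/mol

ΔHrxn = 87.1 kcal/mol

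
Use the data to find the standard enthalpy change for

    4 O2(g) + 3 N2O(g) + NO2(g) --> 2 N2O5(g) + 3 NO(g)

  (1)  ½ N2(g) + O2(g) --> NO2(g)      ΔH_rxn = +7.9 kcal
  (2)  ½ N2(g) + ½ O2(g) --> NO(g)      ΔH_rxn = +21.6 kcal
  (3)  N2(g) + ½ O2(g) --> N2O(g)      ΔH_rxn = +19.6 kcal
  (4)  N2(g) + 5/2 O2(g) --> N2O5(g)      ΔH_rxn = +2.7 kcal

(1) reversed (NO2(g) must end up as a reactant): -7.9 kcal
(2) × 3 (scale by 3 for the 3 NO(g)): (3)·(+21.6) = +64.8 kcal
(3) reversed and × 3 (N2O(g) must end up as a reactant; ×3 to match 3 N2O(g) in the target): (-3)·(+19.6) = -58.8 kcal
(4) × 2 (scale by 2 for the 2 N2O5(g)): (2)·(+2.7) = +5.4 kcal
Summing the manipulated equations, ΔH_rxn = (-1)·(+7.9) + (3)·(+21.6) + (-3)·(+19.6) + (2)·(+2.7) = 3.5 kcal

ΔH_rxn = 3.5 kcal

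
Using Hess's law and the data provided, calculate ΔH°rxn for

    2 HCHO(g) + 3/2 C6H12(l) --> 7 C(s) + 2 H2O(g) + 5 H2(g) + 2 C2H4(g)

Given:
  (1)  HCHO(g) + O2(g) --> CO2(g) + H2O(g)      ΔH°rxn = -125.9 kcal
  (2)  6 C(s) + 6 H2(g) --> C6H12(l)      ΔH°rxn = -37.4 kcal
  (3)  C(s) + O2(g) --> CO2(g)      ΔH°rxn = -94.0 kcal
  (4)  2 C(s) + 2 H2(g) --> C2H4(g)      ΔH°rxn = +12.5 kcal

ΔH°rxn = 17.3 kcal

(1) × 2 (scale by 2 for the 2 HCHO(g)): (2)·(-125.9) = -251.8 kcal
(2) reversed and × 3/2 (reverse to put C6H12(l) on the reactant side; ×3/2 to match 3/2 C6H12(l) in the target): (-3/2)·(-37.4) = +56.1 kcal
(3) reversed and × 2: (-2)·(-94.0) = +188.0 kcal
(4) × 2 (×2 to match 2 C2H4(g) in the target): (2)·(+12.5) = +25.0 kcal
Since enthalpy is a state function, ΔH°rxn = (-251.8) + (+56.1) + (+188.0) + (+25.0) = 17.3 kcal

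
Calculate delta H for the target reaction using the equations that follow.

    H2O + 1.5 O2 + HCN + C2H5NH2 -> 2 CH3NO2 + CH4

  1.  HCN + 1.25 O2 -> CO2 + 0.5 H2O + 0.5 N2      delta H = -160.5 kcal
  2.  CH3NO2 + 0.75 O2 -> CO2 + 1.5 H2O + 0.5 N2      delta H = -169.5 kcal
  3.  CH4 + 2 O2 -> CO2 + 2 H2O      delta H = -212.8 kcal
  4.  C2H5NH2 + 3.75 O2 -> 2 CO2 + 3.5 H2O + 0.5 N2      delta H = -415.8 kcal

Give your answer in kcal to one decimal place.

delta H = -24.5 kcal

eq. 1 as written (HCN already on the reactant side): -160.5 kcal
eq. 2 reversed and × 2 (reverse to put CH3NO2 on the product side; ×2 to match 2 CH3NO2 in the target): (-2)·(-169.5) = +339.0 kcal
eq. 3 reversed (CH4 must end up as a product): +212.8 kcal
eq. 4 as written (C2H5NH2 already on the reactant side): -415.8 kcal
delta H = (-160.5) + (+339.0) + (+212.8) + (-415.8) = -24.5 kcal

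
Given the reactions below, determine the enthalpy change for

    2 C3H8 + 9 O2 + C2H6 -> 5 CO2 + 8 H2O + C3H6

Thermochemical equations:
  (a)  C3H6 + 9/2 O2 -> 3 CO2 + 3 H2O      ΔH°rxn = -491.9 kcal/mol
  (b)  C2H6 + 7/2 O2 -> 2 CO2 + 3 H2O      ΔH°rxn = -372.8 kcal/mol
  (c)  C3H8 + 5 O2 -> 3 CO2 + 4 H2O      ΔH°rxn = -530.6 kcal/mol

ΔH°rxn = -942.1 kcal/mol

(a) reversed: +491.9 kcal/mol
(b) as written: -372.8 kcal/mol
(c) × 2: (2)·(-530.6) = -1061.2 kcal/mol
ΔH°rxn = (-1)·(-491.9) + (1)·(-372.8) + (2)·(-530.6) = -942.1 kcal/mol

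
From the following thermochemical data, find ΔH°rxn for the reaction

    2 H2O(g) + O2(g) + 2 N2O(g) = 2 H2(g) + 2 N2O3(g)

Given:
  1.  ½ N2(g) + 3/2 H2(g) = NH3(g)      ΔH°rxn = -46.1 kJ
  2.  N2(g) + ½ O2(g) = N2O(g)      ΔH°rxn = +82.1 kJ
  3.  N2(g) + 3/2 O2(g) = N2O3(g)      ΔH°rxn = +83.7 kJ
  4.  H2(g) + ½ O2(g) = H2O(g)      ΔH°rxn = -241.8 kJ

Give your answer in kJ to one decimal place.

eq. 1: not needed (NH3(g) appears nowhere else).
eq. 2 reversed and × 2 (N2O(g) must end up as a reactant; ×2 to match 2 N2O(g) in the target): (-2)·(+82.1) = -164.2 kJ
eq. 3 × 2 (×2 to match 2 N2O3(g) in the target): (2)·(+83.7) = +167.4 kJ
eq. 4 reversed and × 2 (H2O(g) must end up as a reactant; ×2 to match 2 H2O(g) in the target): (-2)·(-241.8) = +483.6 kJ
Combining the equations, ΔH°rxn = (-164.2) + (+167.4) + (+483.6) = 486.8 kJ

ΔH°rxn = 486.8 kJ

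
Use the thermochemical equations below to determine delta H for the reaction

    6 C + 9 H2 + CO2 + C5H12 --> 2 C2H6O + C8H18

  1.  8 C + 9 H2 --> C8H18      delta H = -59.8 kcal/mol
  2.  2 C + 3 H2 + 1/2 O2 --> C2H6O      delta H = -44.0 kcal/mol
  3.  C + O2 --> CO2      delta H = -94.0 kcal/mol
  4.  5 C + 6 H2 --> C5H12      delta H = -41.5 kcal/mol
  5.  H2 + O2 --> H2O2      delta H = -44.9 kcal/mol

delta H = -12.3 kcal/mol

eq. 1 as written (C8H18 already on the product side): -59.8 kcal/mol
eq. 2 × 2 (scale by 2 for the 2 C2H6O): (2)·(-44.0) = -88.0 kcal/mol
eq. 3 reversed (reverse to put CO2 on the reactant side): +94.0 kcal/mol
eq. 4 reversed (reverse to put C5H12 on the reactant side): +41.5 kcal/mol
eq. 5: not needed (H2O2 appears nowhere else).
delta H = (1)·(-59.8) + (2)·(-44.0) + (-1)·(-94.0) + (-1)·(-41.5) = -12.3 kcal/mol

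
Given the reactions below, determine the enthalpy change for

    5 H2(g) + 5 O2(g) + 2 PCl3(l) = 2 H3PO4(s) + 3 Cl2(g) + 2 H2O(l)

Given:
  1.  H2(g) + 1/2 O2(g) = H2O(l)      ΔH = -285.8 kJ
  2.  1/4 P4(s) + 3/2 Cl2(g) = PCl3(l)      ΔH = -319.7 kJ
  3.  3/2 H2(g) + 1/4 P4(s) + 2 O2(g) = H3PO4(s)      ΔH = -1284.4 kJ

eq. 1 × 2 (scale by 2 for the 2 H2O(l)): (2)·(-285.8) = -571.6 kJ
eq. 2 reversed and × 2 (PCl3(l) must end up as a reactant; scale by 2 for the 2 PCl3(l)): (-2)·(-319.7) = +639.4 kJ
eq. 3 × 2 (scale by 2 for the 2 H3PO4(s)): (2)·(-1284.4) = -2568.8 kJ
Combining the equations, ΔH = (-571.6) + (+639.4) + (-2568.8) = -2501.0 kJ

ΔH = -2501.0 kJ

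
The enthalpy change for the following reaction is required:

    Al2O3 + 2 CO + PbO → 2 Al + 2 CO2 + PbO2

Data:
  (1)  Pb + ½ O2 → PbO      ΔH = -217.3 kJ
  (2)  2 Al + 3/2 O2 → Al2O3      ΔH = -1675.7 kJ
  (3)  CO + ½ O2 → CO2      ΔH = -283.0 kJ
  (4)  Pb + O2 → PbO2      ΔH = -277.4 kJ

(1) reversed: +217.3 kJ
(2) reversed: +1675.7 kJ
(3) × 2: (2)·(-283.0) = -566.0 kJ
(4) as written: -277.4 kJ
Since enthalpy is a state function, ΔH = (+217.3) + (+1675.7) + (-566.0) + (-277.4) = 1049.6 kJ

ΔH = 1049.6 kJ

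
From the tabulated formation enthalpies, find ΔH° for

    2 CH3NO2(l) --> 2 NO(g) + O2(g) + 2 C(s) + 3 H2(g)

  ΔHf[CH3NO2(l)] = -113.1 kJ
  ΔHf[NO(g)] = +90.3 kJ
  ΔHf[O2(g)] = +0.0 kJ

ΔH°rxn = Σ nΔHf°(products) − Σ nΔHf°(reactants).
Products: 2·(+90.3) + 1·(+0.0) + 2·(+0.0) + 3·(+0.0) = +180.6
Reactants: 2·(-113.1) = -226.2
ΔH° = (+180.6) − (-226.2) = 406.8 kJ

ΔH° = 406.8 kJ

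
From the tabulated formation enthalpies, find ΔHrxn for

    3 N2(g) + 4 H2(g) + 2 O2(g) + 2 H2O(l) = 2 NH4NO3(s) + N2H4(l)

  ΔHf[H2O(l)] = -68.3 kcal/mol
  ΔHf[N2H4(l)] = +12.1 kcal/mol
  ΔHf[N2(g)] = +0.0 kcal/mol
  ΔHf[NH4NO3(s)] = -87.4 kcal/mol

ΔH°rxn = Σ nΔHf°(products) − Σ nΔHf°(reactants).
Products: 2·(-87.4) + 1·(+12.1) = -162.7
Reactants: 3·(+0.0) + 4·(+0.0) + 2·(+0.0) + 2·(-68.3) = -136.6
ΔHrxn = (-162.7) − (-136.6) = -26.1 kcal/mol

ΔHrxn = -26.1 kcal/mol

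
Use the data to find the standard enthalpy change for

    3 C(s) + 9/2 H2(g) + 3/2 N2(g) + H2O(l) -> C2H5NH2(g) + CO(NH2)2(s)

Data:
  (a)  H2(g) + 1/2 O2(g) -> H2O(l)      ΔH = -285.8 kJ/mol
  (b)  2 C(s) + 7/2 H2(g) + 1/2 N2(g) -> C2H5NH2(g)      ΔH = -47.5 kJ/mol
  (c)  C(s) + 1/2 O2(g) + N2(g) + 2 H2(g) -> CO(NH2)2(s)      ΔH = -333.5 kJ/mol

(a) reversed (H2O(l) must end up as a reactant): +285.8 kJ/mol
(b) as written (C2H5NH2(g) already on the product side): -47.5 kJ/mol
(c) as written (CO(NH2)2(s) already on the product side): -333.5 kJ/mol
Combining the equations, ΔH = (+285.8) + (-47.5) + (-333.5) = -95.2 kJ/mol

ΔH = -95.2 kJ/mol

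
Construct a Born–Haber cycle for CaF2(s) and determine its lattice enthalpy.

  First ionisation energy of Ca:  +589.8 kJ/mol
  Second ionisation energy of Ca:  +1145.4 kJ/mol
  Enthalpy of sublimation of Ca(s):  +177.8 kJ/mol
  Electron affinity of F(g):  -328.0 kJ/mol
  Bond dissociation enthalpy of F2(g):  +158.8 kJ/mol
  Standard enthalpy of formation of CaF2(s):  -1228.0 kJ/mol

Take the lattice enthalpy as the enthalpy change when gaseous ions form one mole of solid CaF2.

ΔHf° = 1·ΔHsub + 1·(ΣIE) + 1·D(F2) + 2·EA + U
-1228.0 = 1·(+177.8) + 1·(+1735.2) + 1·(+158.8) + 2·(-328.0) + U
U = -1228.0 − (+1415.8) = -2643.8 kJ/mol

U = -2643.8 kJ/mol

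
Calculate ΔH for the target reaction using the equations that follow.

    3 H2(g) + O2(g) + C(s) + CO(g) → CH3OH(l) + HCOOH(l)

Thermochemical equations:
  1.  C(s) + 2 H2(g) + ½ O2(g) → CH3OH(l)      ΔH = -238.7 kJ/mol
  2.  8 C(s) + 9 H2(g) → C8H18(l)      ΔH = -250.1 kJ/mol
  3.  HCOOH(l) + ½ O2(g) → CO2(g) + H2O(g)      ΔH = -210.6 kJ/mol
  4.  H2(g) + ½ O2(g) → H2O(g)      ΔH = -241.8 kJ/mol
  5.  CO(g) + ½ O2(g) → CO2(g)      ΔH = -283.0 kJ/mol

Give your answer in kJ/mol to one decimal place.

eq. 1 as written: -238.7 kJ/mol
eq. 2: not needed.
eq. 3 reversed: +210.6 kJ/mol
eq. 4 as written: -241.8 kJ/mol
eq. 5 as written: -283.0 kJ/mol
ΔH = (1)·(-238.7) + (-1)·(-210.6) + (1)·(-241.8) + (1)·(-283.0) = -552.9 kJ/mol

ΔH = -552.9 kJ/mol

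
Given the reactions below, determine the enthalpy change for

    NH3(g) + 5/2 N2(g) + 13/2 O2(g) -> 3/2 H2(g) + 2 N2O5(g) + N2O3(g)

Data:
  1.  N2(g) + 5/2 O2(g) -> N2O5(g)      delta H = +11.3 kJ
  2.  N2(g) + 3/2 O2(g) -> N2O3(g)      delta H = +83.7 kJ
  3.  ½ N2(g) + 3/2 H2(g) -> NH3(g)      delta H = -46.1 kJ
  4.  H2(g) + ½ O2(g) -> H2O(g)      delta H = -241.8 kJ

eq. 1 × 2: (2)·(+11.3) = +22.6 kJ
eq. 2 as written: +83.7 kJ
eq. 3 reversed: +46.1 kJ
eq. 4: not needed.
delta H = (+22.6) + (+83.7) + (+46.1) = 152.4 kJ

delta H = 152.4 kJ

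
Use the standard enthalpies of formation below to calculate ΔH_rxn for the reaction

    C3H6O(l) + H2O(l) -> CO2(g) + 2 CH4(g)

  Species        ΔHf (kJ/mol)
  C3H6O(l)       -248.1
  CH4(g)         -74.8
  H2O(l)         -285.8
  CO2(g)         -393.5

ΔH°rxn = Σ nΔHf°(products) − Σ nΔHf°(reactants).
Products: 1·(-393.5) + 2·(-74.8) = -543.1
Reactants: 1·(-248.1) + 1·(-285.8) = -533.9
ΔH_rxn = (-543.1) − (-533.9) = -9.2 kJ/mol

ΔH_rxn = -9.2 kJ/mol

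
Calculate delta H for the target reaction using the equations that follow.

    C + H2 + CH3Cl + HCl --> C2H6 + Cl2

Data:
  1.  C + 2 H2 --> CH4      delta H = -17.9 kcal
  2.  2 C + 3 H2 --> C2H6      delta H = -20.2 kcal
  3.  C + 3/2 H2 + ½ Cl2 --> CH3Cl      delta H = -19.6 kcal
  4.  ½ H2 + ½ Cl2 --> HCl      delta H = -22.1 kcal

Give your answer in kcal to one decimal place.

eq. 1: not needed (CH4 appears nowhere else).
eq. 2 as written (C2H6 already on the product side): -20.2 kcal
eq. 3 reversed (CH3Cl must end up as a reactant): +19.6 kcal
eq. 4 reversed (reverse to put HCl on the reactant side): +22.1 kcal
Summing the manipulated equations, delta H = (-20.2) + (+19.6) + (+22.1) = 21.5 kcal

delta H = 21.5 kcal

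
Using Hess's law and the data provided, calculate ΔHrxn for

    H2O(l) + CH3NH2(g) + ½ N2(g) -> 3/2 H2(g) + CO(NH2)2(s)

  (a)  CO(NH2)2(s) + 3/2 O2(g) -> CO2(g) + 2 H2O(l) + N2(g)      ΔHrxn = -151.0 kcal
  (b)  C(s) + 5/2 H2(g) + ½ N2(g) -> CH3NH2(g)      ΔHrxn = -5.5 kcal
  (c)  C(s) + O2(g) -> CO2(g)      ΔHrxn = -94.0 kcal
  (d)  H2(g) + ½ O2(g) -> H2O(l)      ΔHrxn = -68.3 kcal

ΔHrxn = -5.8 kcal

(a) reversed (reverse to put CO(NH2)2(s) on the product side): +151.0 kcal
(b) reversed (CH3NH2(g) must end up as a reactant): +5.5 kcal
(c) as written: -94.0 kcal
(d) as written: -68.3 kcal
Since enthalpy is a state function, ΔHrxn = (-1)·(-151.0) + (-1)·(-5.5) + (1)·(-94.0) + (1)·(-68.3) = -5.8 kcal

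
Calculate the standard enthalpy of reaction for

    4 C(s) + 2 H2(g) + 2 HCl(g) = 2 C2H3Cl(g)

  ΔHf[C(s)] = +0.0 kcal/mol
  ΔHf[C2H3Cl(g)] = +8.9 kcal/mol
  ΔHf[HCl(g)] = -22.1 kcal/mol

Products: 2·(+8.9) = +17.8
Reactants: 4·(+0.0) + 2·(+0.0) + 2·(-22.1) = -44.2
ΔH° = (+17.8) − (-44.2) = 62.0 kcal/mol

ΔH° = 62.0 kcal/mol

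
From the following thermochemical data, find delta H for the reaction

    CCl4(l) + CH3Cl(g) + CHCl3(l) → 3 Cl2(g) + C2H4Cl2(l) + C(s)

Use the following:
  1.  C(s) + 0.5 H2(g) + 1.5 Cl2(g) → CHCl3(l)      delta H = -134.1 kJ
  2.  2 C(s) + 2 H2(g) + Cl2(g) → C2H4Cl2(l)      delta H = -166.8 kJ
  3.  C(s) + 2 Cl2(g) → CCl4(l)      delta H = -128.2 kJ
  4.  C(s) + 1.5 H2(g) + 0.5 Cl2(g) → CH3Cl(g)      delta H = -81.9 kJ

delta H = 177.4 kJ

eq. 1 reversed (reverse to put CHCl3(l) on the reactant side): +134.1 kJ
eq. 2 as written (C2H4Cl2(l) already on the product side): -166.8 kJ
eq. 3 reversed (reverse to put CCl4(l) on the reactant side): +128.2 kJ
eq. 4 reversed (reverse to put CH3Cl(g) on the reactant side): +81.9 kJ
Summing the manipulated equations, delta H = (-1)·(-134.1) + (1)·(-166.8) + (-1)·(-128.2) + (-1)·(-81.9) = 177.4 kJ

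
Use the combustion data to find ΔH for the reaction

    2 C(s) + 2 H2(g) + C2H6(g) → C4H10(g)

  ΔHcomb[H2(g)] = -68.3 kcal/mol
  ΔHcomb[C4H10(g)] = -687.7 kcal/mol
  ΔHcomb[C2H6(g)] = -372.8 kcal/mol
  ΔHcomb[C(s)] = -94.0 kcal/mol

ΔH = -9.7 kcal/mol

With combustion enthalpies, reactants minus products:
= [2·(-94.0) + 2·(-68.3) + 1·(-372.8)] − [1·(-687.7)]
= -9.7 kcal/mol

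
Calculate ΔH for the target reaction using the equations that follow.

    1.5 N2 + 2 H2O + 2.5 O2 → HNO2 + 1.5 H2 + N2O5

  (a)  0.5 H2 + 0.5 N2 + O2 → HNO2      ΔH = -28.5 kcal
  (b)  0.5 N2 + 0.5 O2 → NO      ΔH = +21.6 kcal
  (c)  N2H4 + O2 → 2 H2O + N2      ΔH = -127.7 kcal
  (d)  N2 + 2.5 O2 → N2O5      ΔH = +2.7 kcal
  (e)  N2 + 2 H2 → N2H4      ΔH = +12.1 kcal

(a) as written (HNO2 already on the product side): -28.5 kcal
(b): not needed (NO appears nowhere else).
(c) reversed (H2O must end up as a reactant): +127.7 kcal
(d) as written (N2O5 already on the product side): +2.7 kcal
(e) reversed: -12.1 kcal
ΔH = (1)·(-28.5) + (-1)·(-127.7) + (1)·(+2.7) + (-1)·(+12.1) = 89.8 kcal

ΔH = 89.8 kcal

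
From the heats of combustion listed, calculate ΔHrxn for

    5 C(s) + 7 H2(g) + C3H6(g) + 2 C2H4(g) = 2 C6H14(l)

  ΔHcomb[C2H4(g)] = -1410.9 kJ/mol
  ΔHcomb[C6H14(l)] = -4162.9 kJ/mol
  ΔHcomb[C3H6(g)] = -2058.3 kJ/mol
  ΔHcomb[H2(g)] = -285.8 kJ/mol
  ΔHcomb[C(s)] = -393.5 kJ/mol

Using ΔH = Σ nΔHc°(reactants) − Σ nΔHc°(products):
= [5·(-393.5) + 7·(-285.8) + 1·(-2058.3) + 2·(-1410.9)] − [2·(-4162.9)]
= -522.4 kJ/mol

ΔHrxn = -522.4 kJ/mol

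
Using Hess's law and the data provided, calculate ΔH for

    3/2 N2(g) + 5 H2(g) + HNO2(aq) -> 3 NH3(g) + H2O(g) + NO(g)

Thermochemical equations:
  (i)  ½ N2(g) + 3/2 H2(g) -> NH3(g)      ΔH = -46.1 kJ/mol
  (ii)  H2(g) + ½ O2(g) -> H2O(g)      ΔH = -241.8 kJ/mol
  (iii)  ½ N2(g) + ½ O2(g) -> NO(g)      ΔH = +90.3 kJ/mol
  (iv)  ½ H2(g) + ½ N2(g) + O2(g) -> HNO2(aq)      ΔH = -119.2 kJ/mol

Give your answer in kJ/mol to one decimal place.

ΔH = -170.6 kJ/mol

(i) × 3 (scale by 3 for the 3 NH3(g)): (3)·(-46.1) = -138.3 kJ/mol
(ii) as written (H2O(g) already on the product side): -241.8 kJ/mol
(iii) as written (NO(g) already on the product side): +90.3 kJ/mol
(iv) reversed (reverse to put HNO2(aq) on the reactant side): +119.2 kJ/mol
By Hess's law, ΔH = (-138.3) + (-241.8) + (+90.3) + (+119.2) = -170.6 kJ/mol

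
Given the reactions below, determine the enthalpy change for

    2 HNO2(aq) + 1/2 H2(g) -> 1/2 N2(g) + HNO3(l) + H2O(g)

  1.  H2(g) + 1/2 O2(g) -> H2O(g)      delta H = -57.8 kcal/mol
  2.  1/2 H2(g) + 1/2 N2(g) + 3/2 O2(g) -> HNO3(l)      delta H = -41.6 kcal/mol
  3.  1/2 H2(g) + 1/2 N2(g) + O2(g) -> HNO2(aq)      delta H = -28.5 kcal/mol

delta H = -42.4 kcal/mol

eq. 1 as written: -57.8 kcal/mol
eq. 2 as written: -41.6 kcal/mol
eq. 3 reversed and × 2: (-2)·(-28.5) = +57.0 kcal/mol
By Hess's law, delta H = (1)·(-57.8) + (1)·(-41.6) + (-2)·(-28.5) = -42.4 kcal/mol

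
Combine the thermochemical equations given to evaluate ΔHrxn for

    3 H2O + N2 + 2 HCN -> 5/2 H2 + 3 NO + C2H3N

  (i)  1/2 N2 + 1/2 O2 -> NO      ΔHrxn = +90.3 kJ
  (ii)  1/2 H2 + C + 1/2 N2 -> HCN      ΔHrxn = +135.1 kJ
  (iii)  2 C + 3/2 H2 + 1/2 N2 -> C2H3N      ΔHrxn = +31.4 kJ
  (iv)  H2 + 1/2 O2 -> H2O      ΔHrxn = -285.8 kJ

ΔHrxn = 889.5 kJ

(i) × 3: (3)·(+90.3) = +270.9 kJ
(ii) reversed and × 2: (-2)·(+135.1) = -270.2 kJ
(iii) as written: +31.4 kJ
(iv) reversed and × 3: (-3)·(-285.8) = +857.4 kJ
Combining the equations, ΔHrxn = (+270.9) + (-270.2) + (+31.4) + (+857.4) = 889.5 kJ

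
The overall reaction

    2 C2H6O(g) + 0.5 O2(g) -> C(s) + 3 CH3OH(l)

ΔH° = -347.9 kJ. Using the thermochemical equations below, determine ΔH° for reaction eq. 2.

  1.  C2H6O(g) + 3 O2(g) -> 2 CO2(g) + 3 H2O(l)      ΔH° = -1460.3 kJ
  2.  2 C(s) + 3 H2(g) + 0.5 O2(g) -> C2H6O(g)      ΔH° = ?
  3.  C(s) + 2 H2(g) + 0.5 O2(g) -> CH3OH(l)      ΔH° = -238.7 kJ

eq. 1: not needed (CO2(g) appears nowhere else).
eq. 2 reversed and × 2: contributes −2·x
eq. 3 × 3 (×3 to match 3 CH3OH(l) in the target): (3)·(-238.7) = -716.1 kJ
-347.9 = (-716.1) − 2·x
x = (-347.9 − (-716.1)) / (-2) = -184.1 kJ

ΔH° = -184.1 kJ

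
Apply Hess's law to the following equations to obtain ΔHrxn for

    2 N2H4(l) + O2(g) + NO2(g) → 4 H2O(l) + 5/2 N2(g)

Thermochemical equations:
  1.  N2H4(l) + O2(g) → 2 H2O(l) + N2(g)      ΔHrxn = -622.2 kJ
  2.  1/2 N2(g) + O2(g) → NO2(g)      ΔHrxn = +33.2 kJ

ΔHrxn = -1277.6 kJ

eq. 1 × 2 (scale by 2 for the 2 N2H4(l)): (2)·(-622.2) = -1244.4 kJ
eq. 2 reversed (NO2(g) must end up as a reactant): -33.2 kJ
Combining the equations, ΔHrxn = (2)·(-622.2) + (-1)·(+33.2) = -1277.6 kJ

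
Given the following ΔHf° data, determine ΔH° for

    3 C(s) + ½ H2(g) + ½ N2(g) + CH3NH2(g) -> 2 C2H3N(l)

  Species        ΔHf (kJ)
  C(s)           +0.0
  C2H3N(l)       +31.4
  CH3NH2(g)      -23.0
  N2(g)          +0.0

ΔH° = 85.8 kJ

ΔH°rxn = Σ nΔHf°(products) − Σ nΔHf°(reactants).
Products: 2·(+31.4) = +62.8
Reactants: 3·(+0.0) + 1/2·(+0.0) + 1/2·(+0.0) + 1·(-23.0) = -23.0
ΔH° = (+62.8) − (-23.0) = 85.8 kJ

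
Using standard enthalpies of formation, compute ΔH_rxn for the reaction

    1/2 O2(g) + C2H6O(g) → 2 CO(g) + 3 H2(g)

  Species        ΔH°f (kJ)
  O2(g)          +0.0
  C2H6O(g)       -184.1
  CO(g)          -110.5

ΔH_rxn = -36.9 kJ

Products: 2·(-110.5) + 3·(+0.0) = -221.0
Reactants: 1/2·(+0.0) + 1·(-184.1) = -184.1
ΔH_rxn = (-221.0) − (-184.1) = -36.9 kJ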